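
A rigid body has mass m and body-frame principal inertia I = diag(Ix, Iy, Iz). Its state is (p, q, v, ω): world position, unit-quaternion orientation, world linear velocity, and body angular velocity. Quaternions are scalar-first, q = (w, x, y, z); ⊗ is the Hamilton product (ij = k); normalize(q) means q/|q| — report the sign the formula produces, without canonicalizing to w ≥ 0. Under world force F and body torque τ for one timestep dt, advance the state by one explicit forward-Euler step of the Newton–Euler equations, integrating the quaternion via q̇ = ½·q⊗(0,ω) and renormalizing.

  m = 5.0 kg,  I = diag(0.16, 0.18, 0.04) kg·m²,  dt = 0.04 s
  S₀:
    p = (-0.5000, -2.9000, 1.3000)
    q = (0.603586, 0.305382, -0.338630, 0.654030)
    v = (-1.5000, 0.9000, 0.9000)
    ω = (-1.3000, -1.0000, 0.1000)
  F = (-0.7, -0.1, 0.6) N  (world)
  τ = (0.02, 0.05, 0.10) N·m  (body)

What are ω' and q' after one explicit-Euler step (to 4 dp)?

ω' = (-1.2985, -0.9854, 0.1740)
q' = (0.6031, 0.3019, -0.3681, 0.6400)

gyro term ω×Iω = (0.0140, -0.0156, 0.0260)
angular accel α = (0.0375, 0.3644, 1.8500)
ω + α·dt = (-1.2985, -0.9854, 0.1740)
q⊗(0,ω) = (-0.0070364, -0.1644948, -1.4843632, -0.6852424)
q' = normalize(q + ½dt·q⊗(0,ω)) = (0.6031, 0.3019, -0.3681, 0.6400)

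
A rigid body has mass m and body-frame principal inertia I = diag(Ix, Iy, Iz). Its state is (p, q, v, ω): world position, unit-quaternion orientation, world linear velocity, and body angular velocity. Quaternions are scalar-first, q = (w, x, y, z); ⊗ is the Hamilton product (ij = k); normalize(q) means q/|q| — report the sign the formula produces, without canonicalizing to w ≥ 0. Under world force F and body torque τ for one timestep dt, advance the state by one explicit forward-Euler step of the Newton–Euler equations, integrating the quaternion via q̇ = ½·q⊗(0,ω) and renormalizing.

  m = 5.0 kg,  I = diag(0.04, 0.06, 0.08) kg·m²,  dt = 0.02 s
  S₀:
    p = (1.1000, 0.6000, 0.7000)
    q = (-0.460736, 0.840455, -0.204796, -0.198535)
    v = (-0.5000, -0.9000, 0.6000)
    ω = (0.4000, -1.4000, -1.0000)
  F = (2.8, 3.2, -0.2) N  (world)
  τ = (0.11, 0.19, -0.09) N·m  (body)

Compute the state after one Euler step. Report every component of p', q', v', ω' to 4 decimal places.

p' = (1.0900, 0.5820, 0.7120)
q' = (-0.4689, 0.8377, -0.1907, -0.2048)
v' = (-0.4888, -0.8872, 0.5992)
ω' = (0.4410, -1.3420, -1.0197)

linear accel F/m = (0.5600, 0.6400, -0.0400)
p + v·dt = (1.0900, 0.5820, 0.7120)
v' = v + a·dt = (-0.4888, -0.8872, 0.5992)
(τ − ω×Iω)/I = (2.0500, 2.9000, -0.9850)
ω' = ω + α·dt = (0.4410, -1.3420, -1.0197)
2q̇ = q⊗(0,ω) = (-0.8214314, -0.2574474, 1.4060714, -0.6339826)
q' = normalize(q + ½dt·q⊗(0,ω)) = (-0.4689, 0.8377, -0.1907, -0.2048)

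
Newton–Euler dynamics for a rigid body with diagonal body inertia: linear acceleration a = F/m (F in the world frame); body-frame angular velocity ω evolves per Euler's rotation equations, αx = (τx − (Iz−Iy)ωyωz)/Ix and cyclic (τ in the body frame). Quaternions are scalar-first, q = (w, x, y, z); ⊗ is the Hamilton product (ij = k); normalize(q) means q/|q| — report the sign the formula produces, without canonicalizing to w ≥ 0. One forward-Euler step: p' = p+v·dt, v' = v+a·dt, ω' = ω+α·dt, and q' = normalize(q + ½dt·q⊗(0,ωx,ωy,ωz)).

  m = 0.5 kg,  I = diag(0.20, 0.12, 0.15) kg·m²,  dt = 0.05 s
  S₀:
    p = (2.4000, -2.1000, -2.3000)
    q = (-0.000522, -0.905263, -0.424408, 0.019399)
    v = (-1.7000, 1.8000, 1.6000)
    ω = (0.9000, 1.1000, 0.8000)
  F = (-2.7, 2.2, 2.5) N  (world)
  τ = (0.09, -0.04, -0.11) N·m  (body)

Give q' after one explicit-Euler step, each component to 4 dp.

q' = (0.0311, -0.9135, -0.4055, 0.0040)

q⊗(0,ω) = (1.2660663, -0.3613351, 0.7410953, -0.6142397)
updated quaternion q' = (0.0311, -0.9135, -0.4055, 0.0040)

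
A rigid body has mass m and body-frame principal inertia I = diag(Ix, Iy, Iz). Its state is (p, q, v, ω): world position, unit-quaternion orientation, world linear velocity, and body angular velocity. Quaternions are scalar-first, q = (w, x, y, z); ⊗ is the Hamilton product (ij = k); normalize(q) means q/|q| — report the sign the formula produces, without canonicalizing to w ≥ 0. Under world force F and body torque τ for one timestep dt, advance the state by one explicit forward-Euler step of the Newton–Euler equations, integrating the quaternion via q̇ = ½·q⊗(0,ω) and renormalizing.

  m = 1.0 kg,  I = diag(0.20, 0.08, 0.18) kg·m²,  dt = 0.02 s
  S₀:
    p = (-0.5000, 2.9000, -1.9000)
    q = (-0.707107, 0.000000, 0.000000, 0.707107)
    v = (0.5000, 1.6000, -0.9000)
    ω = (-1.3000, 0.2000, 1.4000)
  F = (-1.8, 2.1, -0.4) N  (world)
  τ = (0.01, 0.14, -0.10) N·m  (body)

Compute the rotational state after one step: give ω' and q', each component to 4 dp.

gyro term ω×Iω = (0.0280, -0.0364, 0.0312)
angular accel α = (-0.0900, 2.2050, -0.7289)
ω' = ω + α·dt = (-1.3018, 0.2441, 1.3854)
Hamilton product q⊗(0,ω) = (-0.9899498, 0.7778177, -1.0606605, -0.9899498)
q + ½dt·q⊗(0,ω), renormalized = (-0.7169, 0.0078, -0.0106, 0.6971)

ω' = (-1.3018, 0.2441, 1.3854)
q' = (-0.7169, 0.0078, -0.0106, 0.6971)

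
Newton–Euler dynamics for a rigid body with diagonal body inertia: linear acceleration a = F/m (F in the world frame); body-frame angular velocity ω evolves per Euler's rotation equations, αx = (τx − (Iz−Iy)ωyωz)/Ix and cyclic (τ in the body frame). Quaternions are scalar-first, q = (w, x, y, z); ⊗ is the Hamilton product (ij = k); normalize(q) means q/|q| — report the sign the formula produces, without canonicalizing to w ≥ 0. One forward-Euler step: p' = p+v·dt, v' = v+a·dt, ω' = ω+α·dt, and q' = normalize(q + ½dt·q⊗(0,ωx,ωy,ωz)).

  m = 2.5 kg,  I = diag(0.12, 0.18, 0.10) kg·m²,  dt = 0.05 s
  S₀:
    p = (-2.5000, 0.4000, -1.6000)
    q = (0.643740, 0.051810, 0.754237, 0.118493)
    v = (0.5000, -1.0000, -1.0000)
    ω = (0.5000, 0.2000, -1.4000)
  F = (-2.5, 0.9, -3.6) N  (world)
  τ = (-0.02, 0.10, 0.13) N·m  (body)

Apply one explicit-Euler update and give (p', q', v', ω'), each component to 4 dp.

p' = (-2.4750, 0.3500, -1.6500)
q' = (0.6430, 0.0328, 0.7602, 0.0867)
v' = (0.4500, -0.9820, -1.0720)
ω' = (0.4823, 0.2317, -1.3380)

ω×(Iω) gyroscopic = (0.0224, -0.0140, 0.0060)
angular accel α = (-0.3533, 0.6333, 1.2400)
new body rate ω' = (0.4823, 0.2317, -1.3380)
q⊗(0,ω) = (-0.0108622, -0.7577604, 0.2605285, -1.2679925)
updated quaternion q' = (0.6430, 0.0328, 0.7602, 0.0867)
p' = p + v·dt = (-2.4750, 0.3500, -1.6500)
new velocity v' = (0.4500, -0.9820, -1.0720)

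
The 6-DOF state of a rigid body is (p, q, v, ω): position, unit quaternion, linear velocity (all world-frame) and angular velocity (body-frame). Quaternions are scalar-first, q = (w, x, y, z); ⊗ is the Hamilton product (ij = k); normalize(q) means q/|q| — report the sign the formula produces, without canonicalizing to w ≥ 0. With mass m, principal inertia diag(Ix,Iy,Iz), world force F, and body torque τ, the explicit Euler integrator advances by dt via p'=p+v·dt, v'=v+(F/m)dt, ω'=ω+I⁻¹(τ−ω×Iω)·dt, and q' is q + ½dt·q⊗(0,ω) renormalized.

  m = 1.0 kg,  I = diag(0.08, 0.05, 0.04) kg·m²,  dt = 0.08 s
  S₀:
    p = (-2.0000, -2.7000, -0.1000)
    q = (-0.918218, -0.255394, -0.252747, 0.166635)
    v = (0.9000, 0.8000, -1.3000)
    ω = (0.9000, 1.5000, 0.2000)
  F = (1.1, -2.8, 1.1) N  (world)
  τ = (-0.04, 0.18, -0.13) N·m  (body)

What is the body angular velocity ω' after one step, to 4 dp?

precession coupling ω×(Iω) = (-0.0030, 0.0072, -0.0405)
(τ − ω×Iω)/I = (-0.4625, 3.4560, -2.2375)
ω + α·dt = (0.8630, 1.7765, 0.0210)

ω' = (0.8630, 1.7765, 0.0210)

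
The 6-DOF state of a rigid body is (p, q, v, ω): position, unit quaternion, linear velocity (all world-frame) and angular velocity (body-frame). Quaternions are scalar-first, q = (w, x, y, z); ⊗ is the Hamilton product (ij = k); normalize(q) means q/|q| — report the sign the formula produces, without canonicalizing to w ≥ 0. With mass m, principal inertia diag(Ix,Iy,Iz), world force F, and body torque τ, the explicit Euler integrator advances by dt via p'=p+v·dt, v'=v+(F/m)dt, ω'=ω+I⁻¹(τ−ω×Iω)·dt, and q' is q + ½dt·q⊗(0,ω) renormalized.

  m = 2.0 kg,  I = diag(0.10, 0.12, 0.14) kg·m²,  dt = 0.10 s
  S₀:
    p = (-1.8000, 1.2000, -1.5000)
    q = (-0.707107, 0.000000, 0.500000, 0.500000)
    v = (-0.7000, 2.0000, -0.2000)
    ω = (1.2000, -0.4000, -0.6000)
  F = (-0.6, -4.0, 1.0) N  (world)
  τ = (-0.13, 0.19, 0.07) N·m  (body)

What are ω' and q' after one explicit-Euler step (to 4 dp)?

ω' = (1.0652, -0.2657, -0.5431)
q' = (-0.6804, -0.0473, 0.5428, 0.4900)

precession coupling ω×(Iω) = (0.0048, 0.0288, -0.0096)
angular accel α = (-1.3480, 1.3433, 0.5686)
ω + α·dt = (1.0652, -0.2657, -0.5431)
q⊗(0,ω) = (0.5000000, -0.9485284, 0.8828428, -0.1757358)
q + ½dt·q⊗(0,ω), renormalized = (-0.6804, -0.0473, 0.5428, 0.4900)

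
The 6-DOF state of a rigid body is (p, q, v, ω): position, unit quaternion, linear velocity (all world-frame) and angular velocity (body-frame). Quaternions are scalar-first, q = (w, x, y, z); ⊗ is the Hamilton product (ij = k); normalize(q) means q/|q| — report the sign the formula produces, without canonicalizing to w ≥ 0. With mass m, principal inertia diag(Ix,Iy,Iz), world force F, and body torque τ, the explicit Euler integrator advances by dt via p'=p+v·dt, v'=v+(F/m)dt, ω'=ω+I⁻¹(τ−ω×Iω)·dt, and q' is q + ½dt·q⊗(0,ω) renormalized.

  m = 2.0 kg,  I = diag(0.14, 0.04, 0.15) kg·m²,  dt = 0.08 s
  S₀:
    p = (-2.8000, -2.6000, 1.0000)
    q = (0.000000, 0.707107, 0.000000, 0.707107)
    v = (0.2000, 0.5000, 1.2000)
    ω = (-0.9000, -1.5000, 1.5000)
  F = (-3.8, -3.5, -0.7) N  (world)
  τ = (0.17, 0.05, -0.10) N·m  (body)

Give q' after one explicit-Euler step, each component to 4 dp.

q⊗(0,ω) = (-0.4242642, 1.0606605, -1.6970568, -1.0606605)
q + ½dt·q⊗(0,ω), renormalized = (-0.0169, 0.7464, -0.0676, 0.6619)

q' = (-0.0169, 0.7464, -0.0676, 0.6619)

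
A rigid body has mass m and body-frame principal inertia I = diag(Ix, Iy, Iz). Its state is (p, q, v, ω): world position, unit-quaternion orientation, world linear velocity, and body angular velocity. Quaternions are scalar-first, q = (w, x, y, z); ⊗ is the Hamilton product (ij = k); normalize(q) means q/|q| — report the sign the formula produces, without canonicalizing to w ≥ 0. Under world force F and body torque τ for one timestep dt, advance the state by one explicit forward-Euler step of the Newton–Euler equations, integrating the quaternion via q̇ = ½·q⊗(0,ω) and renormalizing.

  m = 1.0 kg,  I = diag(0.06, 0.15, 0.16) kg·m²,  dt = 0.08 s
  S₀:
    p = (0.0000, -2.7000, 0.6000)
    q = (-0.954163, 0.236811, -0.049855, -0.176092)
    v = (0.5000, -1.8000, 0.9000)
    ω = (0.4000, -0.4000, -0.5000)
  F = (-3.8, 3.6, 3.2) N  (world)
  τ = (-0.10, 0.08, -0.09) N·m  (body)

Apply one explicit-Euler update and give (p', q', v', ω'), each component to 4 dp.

p' = (0.0400, -2.8440, 0.6720)
q' = (-0.9618, 0.2196, -0.0327, -0.1599)
v' = (0.1960, -1.5120, 1.1560)
ω' = (0.2640, -0.3680, -0.5378)

gyro term ω×Iω = (0.0020, 0.0200, -0.0144)
α = I⁻¹(τ − ω×Iω) = (-1.7000, 0.4000, -0.4725)
ω' = ω + α·dt = (0.2640, -0.3680, -0.5378)
Hamilton product q⊗(0,ω) = (-0.2027124, -0.4271745, 0.4296339, 0.4022991)
updated quaternion q' = (-0.9618, 0.2196, -0.0327, -0.1599)
p + v·dt = (0.0400, -2.8440, 0.6720)
v + (F/m)dt = (0.1960, -1.5120, 1.1560)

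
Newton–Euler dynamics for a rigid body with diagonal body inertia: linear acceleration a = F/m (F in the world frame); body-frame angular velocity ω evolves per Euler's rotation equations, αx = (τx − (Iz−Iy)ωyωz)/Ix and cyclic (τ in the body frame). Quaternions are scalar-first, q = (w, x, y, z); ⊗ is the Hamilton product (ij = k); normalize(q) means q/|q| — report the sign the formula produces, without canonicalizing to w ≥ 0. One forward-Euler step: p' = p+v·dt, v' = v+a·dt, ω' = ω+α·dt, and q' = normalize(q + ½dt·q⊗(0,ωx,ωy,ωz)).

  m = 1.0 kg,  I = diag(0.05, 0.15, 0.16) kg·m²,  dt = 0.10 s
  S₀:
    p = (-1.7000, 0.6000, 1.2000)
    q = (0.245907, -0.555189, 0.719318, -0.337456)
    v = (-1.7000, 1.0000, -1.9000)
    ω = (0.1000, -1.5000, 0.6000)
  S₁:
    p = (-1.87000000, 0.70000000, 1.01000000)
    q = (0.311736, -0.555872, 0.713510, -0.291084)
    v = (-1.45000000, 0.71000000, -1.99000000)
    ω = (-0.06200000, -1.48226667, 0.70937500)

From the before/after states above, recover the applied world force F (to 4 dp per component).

F = (2.5000, -2.9000, -0.9000)

velocity change Δv = (0.25000000, -0.29000000, -0.09000000)
F = m·Δv/dt = (2.5000, -2.9000, -0.9000)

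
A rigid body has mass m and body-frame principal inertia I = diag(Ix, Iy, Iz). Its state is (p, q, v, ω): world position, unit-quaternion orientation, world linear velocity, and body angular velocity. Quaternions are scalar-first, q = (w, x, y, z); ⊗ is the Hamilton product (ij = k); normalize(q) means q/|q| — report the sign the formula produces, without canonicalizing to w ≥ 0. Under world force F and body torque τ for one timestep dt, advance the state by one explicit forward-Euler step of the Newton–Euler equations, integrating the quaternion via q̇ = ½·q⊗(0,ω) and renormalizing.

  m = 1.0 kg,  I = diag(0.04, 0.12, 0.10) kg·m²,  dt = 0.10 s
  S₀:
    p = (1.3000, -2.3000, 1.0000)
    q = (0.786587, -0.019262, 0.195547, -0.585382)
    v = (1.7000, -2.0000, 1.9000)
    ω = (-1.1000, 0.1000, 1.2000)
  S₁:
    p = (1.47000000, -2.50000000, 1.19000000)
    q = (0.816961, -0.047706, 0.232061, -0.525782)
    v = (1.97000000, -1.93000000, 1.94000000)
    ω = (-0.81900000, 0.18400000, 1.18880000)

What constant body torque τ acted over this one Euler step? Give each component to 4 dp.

τ = (0.1100, 0.1800, -0.0200)

ω₁ − ω₀ = (0.28100000, 0.08400000, -0.01120000)
ω₀×(Iω₀) = (-0.0024, 0.0792, -0.0088)
I·α + gyro = (0.1100, 0.1800, -0.0200)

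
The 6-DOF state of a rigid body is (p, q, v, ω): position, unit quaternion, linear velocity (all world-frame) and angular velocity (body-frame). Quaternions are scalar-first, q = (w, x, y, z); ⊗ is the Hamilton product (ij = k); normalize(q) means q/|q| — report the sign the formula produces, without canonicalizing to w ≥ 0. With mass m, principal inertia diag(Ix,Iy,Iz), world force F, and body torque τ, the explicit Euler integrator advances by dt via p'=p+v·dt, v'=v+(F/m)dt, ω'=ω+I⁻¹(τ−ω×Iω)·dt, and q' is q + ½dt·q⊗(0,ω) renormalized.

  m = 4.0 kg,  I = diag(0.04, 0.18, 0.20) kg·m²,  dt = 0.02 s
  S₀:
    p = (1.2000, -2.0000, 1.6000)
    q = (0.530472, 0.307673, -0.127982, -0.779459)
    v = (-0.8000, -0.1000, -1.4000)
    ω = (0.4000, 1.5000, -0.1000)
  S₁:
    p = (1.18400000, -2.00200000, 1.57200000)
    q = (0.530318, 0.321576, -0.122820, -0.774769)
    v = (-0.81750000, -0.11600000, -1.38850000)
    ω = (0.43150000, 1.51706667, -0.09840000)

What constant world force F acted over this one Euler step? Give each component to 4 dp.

F = (-3.5000, -3.2000, 2.3000)

velocity change Δv = (-0.01750000, -0.01600000, 0.01150000)
m·(v₁−v₀)/dt = (-3.5000, -3.2000, 2.3000)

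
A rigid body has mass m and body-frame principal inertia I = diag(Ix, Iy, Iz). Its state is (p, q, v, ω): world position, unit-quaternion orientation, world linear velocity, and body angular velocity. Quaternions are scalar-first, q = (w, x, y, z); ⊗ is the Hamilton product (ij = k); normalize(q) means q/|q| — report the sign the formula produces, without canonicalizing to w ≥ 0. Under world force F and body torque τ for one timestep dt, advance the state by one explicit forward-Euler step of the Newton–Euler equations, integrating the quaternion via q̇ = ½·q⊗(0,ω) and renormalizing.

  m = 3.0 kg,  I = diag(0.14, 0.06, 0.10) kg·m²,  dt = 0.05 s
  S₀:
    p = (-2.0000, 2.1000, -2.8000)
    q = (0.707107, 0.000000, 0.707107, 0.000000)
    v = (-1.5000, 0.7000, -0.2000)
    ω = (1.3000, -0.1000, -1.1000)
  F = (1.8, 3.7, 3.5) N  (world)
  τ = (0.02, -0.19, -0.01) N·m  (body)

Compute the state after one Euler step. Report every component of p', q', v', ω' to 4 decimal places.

p' = (-2.0750, 2.1350, -2.8100)
q' = (0.7082, 0.0035, 0.7047, -0.0424)
v' = (-1.4700, 0.7617, -0.1417)
ω' = (1.3056, -0.2107, -1.1102)

α = I⁻¹(τ − ω×Iω) = (0.1114, -2.2133, -0.2040)
ω + α·dt = (1.3056, -0.2107, -1.1102)
2q̇ = q⊗(0,ω) = (0.0707107, 0.1414214, -0.0707107, -1.6970568)
q + ½dt·q⊗(0,ω), renormalized = (0.7082, 0.0035, 0.7047, -0.0424)
linear accel F/m = (0.6000, 1.2333, 1.1667)
p' = p + v·dt = (-2.0750, 2.1350, -2.8100)
new velocity v' = (-1.4700, 0.7617, -0.1417)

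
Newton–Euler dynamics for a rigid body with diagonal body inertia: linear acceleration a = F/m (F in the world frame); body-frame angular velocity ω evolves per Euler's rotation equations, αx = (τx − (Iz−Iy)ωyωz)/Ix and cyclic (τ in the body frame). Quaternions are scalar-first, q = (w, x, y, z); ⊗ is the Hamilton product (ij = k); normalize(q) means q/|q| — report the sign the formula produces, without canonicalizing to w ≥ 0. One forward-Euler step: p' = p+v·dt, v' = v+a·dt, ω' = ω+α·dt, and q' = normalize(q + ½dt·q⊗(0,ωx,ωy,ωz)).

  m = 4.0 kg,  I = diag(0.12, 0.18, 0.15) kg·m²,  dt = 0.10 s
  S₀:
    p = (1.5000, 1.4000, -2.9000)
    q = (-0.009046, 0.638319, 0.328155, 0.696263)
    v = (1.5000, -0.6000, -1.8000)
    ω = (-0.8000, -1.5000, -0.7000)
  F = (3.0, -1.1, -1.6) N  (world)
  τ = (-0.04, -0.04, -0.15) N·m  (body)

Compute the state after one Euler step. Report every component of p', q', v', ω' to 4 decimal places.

p' = (1.6500, 1.3400, -3.0800)
q' = (0.0652, 0.6766, 0.3220, 0.6591)
v' = (1.5750, -0.6275, -1.8400)
ω' = (-0.8071, -1.5129, -0.8480)

angular accel α = (-0.0708, -0.1289, -1.4800)
ω' = ω + α·dt = (-0.8071, -1.5129, -0.8480)
2q̇ = q⊗(0,ω) = (1.4902718, 0.8219228, -0.0966181, -0.6886223)
updated quaternion q' = (0.0652, 0.6766, 0.3220, 0.6591)
a = F/m = (0.7500, -0.2750, -0.4000)
p' = p + v·dt = (1.6500, 1.3400, -3.0800)
new velocity v' = (1.5750, -0.6275, -1.8400)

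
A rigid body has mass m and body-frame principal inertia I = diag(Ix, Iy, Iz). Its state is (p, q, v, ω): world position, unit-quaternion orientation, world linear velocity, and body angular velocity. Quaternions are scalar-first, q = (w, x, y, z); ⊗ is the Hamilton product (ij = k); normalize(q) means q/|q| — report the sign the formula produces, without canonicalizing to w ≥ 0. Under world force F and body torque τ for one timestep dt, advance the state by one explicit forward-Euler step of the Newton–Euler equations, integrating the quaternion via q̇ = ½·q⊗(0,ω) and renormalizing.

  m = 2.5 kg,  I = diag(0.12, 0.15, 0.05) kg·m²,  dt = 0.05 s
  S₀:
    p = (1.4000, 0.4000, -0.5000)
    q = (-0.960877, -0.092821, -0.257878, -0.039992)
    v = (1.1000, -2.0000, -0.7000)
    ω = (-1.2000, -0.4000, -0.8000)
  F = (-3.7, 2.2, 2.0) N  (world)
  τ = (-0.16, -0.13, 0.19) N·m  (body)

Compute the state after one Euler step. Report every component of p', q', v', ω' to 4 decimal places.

p' = (1.4550, 0.3000, -0.5350)
q' = (-0.9664, -0.0592, -0.2488, -0.0276)
v' = (1.0260, -1.9560, -0.6600)
ω' = (-1.2533, -0.4657, -0.6244)

α = I⁻¹(τ − ω×Iω) = (-1.0667, -1.3147, 3.5120)
ω + α·dt = (-1.2533, -0.4657, -0.6244)
Hamilton product q⊗(0,ω) = (-0.2465300, 1.3433580, 0.3580844, 0.4963764)
q + ½dt·q⊗(0,ω), renormalized = (-0.9664, -0.0592, -0.2488, -0.0276)
p + v·dt = (1.4550, 0.3000, -0.5350)
v + (F/m)dt = (1.0260, -1.9560, -0.6600)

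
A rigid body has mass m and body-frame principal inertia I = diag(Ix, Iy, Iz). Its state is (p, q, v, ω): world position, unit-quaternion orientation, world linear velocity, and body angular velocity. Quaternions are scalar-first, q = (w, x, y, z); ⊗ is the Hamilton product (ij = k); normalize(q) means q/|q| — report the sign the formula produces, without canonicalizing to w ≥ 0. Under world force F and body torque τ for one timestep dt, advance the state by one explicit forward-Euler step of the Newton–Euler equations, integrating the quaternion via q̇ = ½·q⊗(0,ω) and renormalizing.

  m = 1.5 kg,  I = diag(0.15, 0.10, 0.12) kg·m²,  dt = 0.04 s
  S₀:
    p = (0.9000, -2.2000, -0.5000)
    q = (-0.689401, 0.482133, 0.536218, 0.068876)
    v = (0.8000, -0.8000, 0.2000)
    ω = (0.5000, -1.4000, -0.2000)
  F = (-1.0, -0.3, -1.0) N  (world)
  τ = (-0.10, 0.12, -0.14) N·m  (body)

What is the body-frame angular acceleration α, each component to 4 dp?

α = (-0.7040, 1.2300, -1.4583)

ω×(Iω) gyroscopic = (0.0056, -0.0030, 0.0350)
(τ − ω×Iω)/I = (-0.7040, 1.2300, -1.4583)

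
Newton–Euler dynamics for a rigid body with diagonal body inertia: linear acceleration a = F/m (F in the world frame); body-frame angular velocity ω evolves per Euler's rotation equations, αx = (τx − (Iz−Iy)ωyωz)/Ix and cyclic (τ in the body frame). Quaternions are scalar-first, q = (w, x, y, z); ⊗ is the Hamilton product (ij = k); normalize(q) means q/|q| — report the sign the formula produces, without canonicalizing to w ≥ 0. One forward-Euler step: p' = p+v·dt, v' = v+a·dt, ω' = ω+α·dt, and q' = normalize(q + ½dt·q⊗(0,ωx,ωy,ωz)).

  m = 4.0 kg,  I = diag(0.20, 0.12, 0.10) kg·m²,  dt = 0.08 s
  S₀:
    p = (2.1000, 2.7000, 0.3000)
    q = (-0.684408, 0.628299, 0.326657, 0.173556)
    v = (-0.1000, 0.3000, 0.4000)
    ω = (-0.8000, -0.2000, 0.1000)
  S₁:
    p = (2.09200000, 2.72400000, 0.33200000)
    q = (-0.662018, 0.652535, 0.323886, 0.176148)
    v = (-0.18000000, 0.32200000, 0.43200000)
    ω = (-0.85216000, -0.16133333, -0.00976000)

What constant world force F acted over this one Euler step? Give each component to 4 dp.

v₁ − v₀ = (-0.08000000, 0.02200000, 0.03200000)
F = m·Δv/dt = (-4.0000, 1.1000, 1.6000)

F = (-4.0000, 1.1000, 1.6000)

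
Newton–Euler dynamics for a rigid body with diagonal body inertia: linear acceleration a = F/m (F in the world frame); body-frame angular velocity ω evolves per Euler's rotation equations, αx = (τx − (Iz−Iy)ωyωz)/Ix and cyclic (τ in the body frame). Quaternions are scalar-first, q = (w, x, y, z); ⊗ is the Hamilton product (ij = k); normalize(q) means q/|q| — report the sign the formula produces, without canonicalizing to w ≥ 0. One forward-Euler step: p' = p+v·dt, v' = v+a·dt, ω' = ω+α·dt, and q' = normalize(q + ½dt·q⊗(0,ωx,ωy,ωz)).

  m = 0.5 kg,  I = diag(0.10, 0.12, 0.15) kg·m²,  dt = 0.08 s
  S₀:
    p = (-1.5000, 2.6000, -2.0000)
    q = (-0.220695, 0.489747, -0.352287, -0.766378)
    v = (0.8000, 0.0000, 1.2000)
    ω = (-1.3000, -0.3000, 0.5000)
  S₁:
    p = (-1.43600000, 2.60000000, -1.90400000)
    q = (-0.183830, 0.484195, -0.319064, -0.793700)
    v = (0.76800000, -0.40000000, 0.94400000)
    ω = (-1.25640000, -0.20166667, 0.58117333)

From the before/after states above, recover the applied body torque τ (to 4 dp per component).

τ = (0.0500, 0.1800, 0.1600)

Δω = ω₁−ω₀ = (0.04360000, 0.09833333, 0.08117333)
gyro term ω₀×Iω₀ = (-0.0045, 0.0325, 0.0078)
applied torque τ = (0.0500, 0.1800, 0.1600)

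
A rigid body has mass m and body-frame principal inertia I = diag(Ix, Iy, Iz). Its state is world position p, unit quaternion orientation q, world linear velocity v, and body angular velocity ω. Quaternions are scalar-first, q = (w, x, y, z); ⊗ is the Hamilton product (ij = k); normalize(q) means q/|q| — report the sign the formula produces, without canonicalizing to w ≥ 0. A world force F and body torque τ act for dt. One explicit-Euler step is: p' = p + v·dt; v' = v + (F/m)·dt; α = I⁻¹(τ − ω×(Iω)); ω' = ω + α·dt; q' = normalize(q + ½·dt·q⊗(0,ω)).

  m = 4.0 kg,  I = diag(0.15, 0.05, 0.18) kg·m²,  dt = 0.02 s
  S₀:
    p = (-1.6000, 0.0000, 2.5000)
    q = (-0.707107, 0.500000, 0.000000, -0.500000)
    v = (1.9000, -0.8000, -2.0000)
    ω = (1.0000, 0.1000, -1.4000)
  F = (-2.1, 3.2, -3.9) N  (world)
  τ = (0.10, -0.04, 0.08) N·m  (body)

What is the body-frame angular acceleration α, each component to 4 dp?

α = (0.7880, -1.6400, 0.5000)

precession coupling ω×(Iω) = (-0.0182, 0.0420, -0.0100)
angular accel α = (0.7880, -1.6400, 0.5000)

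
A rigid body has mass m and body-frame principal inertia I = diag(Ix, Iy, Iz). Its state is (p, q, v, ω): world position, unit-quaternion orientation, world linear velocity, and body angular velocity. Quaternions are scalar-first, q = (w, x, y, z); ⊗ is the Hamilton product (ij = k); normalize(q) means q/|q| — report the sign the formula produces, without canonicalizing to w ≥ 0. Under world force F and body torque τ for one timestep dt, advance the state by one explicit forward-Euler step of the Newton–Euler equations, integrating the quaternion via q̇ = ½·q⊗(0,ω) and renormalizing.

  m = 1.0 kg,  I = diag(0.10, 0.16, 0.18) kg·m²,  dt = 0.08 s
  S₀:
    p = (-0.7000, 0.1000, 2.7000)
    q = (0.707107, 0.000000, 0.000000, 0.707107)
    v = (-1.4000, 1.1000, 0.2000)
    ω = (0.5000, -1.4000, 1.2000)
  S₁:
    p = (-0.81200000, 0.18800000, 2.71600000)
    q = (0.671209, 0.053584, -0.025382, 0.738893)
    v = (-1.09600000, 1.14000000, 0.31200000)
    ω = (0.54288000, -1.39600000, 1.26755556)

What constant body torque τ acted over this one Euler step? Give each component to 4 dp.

Δω = ω₁−ω₀ = (0.04288000, 0.00400000, 0.06755556)
I·α + gyro = (0.0200, -0.0400, 0.1100)

τ = (0.0200, -0.0400, 0.1100)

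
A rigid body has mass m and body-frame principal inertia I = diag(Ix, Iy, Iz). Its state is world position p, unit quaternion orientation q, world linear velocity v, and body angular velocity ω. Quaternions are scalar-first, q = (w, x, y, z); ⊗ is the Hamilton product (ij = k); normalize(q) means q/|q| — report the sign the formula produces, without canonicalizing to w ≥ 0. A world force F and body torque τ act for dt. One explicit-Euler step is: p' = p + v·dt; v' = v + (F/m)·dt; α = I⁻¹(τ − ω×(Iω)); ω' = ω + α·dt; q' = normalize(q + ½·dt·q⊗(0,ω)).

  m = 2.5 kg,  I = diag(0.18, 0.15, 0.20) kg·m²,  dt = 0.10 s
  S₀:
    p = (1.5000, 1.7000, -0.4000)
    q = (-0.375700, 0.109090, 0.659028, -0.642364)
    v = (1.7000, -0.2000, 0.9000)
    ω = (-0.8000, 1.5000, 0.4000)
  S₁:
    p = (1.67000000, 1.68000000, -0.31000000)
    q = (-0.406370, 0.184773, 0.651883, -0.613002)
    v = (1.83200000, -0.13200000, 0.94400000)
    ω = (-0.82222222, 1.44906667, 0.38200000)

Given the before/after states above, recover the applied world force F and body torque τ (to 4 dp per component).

Δω = ω₁−ω₀ = (-0.02222222, -0.05093333, -0.01800000)
gyro term ω₀×Iω₀ = (0.0300, 0.0064, 0.0360)
I·α + gyro = (-0.0100, -0.0700, 0.0000)
v₁ − v₀ = (0.13200000, 0.06800000, 0.04400000)
m·(v₁−v₀)/dt = (3.3000, 1.7000, 1.1000)

F = (3.3000, 1.7000, 1.1000)
τ = (-0.0100, -0.0700, 0.0000)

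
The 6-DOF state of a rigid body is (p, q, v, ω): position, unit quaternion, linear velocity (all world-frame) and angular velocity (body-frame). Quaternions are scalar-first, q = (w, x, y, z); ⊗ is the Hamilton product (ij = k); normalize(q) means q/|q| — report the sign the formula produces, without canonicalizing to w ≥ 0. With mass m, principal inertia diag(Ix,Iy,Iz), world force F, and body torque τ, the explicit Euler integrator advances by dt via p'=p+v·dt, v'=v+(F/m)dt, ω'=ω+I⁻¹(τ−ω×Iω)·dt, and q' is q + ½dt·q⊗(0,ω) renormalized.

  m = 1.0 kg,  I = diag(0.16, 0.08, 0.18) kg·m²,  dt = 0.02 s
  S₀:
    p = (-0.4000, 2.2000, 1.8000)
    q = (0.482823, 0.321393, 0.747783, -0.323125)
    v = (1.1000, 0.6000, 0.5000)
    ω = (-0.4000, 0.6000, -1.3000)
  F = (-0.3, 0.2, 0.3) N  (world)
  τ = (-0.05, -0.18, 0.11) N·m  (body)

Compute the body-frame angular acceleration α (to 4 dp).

precession coupling ω×(Iω) = (-0.0780, -0.0104, 0.0192)
α = I⁻¹(τ − ω×Iω) = (0.1750, -2.1200, 0.5044)

α = (0.1750, -2.1200, 0.5044)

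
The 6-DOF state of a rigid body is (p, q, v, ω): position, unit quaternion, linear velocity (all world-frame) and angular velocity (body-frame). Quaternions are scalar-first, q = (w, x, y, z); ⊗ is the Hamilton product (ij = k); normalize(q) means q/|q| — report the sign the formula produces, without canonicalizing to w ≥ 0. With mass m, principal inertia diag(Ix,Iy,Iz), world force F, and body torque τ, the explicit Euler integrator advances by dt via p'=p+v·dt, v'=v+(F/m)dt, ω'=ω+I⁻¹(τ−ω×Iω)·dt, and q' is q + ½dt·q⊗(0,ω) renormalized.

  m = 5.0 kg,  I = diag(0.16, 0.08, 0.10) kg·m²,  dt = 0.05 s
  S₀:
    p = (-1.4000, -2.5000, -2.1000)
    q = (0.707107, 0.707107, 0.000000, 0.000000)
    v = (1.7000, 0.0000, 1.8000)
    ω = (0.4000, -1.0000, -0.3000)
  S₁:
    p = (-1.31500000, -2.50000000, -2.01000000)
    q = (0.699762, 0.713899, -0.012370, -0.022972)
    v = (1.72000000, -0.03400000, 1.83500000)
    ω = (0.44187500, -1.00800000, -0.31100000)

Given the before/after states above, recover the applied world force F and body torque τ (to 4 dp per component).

ω₁ − ω₀ = (0.04187500, -0.00800000, -0.01100000)
ω₀×(Iω₀) = (0.0060, -0.0072, 0.0320)
applied torque τ = (0.1400, -0.0200, 0.0100)
velocity change Δv = (0.02000000, -0.03400000, 0.03500000)
applied force F = (2.0000, -3.4000, 3.5000)

F = (2.0000, -3.4000, 3.5000)
τ = (0.1400, -0.0200, 0.0100)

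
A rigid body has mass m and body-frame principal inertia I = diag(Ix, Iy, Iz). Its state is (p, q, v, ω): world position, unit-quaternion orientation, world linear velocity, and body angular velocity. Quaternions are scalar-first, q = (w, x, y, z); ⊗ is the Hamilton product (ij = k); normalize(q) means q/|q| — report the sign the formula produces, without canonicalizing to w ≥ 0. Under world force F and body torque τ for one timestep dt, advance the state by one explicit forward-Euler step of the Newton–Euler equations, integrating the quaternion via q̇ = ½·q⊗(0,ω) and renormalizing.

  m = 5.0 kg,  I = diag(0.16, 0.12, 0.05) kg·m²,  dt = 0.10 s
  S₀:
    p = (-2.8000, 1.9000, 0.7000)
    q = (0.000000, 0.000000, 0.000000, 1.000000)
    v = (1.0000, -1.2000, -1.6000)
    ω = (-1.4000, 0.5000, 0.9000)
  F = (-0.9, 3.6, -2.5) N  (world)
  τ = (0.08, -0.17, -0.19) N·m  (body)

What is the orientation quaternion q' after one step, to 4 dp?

q' = (-0.0448, -0.0249, -0.0697, 0.9962)

2q̇ = q⊗(0,ω) = (-0.9000000, -0.5000000, -1.4000000, 0.0000000)
q' = normalize(q + ½dt·q⊗(0,ω)) = (-0.0448, -0.0249, -0.0697, 0.9962)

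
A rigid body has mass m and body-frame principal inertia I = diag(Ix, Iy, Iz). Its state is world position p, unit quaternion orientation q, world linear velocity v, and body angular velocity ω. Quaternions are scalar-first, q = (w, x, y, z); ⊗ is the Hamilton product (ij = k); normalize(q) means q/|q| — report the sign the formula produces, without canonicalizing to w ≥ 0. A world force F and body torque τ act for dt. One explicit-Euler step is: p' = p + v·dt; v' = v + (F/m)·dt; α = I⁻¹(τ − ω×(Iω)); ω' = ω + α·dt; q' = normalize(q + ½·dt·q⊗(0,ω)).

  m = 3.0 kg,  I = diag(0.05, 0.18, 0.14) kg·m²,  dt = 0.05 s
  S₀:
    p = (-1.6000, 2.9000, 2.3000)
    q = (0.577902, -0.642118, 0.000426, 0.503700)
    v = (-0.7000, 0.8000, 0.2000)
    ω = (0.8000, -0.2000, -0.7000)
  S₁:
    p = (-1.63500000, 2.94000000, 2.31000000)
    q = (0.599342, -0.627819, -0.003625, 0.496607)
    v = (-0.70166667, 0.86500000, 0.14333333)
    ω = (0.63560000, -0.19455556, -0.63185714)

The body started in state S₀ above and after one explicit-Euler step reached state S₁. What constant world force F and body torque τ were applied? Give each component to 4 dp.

Δω = ω₁−ω₀ = (-0.16440000, 0.00544444, 0.06814286)
I·α + gyro = (-0.1700, 0.0700, 0.1700)
Δv = v₁−v₀ = (-0.00166667, 0.06500000, -0.05666667)
applied force F = (-0.1000, 3.9000, -3.4000)

F = (-0.1000, 3.9000, -3.4000)
τ = (-0.1700, 0.0700, 0.1700)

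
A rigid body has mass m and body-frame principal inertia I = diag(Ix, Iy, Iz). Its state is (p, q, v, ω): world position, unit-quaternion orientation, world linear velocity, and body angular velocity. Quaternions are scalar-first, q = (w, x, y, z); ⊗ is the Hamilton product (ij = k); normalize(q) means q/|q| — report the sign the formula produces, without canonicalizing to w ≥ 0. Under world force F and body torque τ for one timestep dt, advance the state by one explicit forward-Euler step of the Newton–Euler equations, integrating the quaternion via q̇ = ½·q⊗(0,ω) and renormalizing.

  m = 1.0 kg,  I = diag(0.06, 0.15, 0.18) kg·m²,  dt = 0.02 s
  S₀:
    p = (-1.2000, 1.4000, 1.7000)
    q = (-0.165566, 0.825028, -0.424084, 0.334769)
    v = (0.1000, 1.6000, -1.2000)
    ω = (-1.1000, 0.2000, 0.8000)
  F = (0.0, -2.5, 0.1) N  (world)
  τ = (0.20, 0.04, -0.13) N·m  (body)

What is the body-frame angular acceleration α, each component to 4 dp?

gyro term ω×Iω = (0.0048, 0.1056, -0.0198)
α = I⁻¹(τ − ω×Iω) = (3.2533, -0.4373, -0.6122)

α = (3.2533, -0.4373, -0.6122)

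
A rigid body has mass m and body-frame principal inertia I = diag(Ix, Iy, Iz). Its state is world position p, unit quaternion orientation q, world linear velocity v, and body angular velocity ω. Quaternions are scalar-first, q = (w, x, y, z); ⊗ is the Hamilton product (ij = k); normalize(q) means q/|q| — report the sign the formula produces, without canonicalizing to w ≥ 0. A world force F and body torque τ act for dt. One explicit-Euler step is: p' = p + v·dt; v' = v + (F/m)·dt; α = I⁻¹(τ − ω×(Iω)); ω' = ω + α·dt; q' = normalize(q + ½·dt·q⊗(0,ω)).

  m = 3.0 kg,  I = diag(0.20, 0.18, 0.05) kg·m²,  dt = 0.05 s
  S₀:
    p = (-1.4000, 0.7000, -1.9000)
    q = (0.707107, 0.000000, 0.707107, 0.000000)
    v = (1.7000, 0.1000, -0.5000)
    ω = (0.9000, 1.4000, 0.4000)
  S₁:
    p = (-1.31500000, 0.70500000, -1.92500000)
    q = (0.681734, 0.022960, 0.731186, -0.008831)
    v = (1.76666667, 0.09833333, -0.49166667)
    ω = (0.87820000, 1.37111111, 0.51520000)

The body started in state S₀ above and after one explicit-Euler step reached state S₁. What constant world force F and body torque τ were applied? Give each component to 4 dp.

velocity change Δv = (0.06666667, -0.00166667, 0.00833333)
m·(v₁−v₀)/dt = (4.0000, -0.1000, 0.5000)
Δω = ω₁−ω₀ = (-0.02180000, -0.02888889, 0.11520000)
ω₀×(Iω₀) = (-0.0728, 0.0540, -0.0252)
τ = I·(Δω/dt) + ω₀×(Iω₀) = (-0.1600, -0.0500, 0.0900)

F = (4.0000, -0.1000, 0.5000)
τ = (-0.1600, -0.0500, 0.0900)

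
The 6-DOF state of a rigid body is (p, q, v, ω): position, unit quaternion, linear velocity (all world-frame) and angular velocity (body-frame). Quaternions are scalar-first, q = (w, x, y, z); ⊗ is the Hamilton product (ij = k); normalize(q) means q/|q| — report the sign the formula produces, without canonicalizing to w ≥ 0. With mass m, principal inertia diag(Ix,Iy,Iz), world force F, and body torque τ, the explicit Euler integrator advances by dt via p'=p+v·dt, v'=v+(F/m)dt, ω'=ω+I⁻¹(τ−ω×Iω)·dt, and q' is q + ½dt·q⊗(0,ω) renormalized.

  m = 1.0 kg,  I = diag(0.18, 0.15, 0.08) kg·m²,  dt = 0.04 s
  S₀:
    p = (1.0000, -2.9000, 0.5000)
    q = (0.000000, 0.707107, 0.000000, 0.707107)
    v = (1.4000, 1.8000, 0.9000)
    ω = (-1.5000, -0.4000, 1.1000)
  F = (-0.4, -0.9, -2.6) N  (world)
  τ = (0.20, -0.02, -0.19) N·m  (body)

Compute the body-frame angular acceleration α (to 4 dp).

α = (0.9400, 0.9667, -2.1500)

precession coupling ω×(Iω) = (0.0308, -0.1650, -0.0180)
angular accel α = (0.9400, 0.9667, -2.1500)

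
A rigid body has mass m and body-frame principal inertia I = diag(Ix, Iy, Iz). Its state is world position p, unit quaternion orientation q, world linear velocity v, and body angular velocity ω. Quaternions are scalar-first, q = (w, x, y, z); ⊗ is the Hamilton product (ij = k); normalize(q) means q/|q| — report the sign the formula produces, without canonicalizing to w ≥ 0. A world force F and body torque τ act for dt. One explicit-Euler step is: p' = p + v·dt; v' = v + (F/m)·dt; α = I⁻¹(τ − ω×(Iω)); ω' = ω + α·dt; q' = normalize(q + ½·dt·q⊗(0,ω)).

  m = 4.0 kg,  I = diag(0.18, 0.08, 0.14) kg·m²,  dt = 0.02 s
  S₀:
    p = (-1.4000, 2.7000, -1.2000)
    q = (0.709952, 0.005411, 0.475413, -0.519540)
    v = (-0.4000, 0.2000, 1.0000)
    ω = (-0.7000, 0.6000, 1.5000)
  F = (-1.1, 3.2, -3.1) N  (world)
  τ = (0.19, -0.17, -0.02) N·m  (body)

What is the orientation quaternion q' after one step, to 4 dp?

q' = (0.7148, 0.0107, 0.4832, -0.5055)

Hamilton product q⊗(0,ω) = (0.4978499, 0.5278771, 0.7815327, 1.4009637)
q + ½dt·q⊗(0,ω), renormalized = (0.7148, 0.0107, 0.4832, -0.5055)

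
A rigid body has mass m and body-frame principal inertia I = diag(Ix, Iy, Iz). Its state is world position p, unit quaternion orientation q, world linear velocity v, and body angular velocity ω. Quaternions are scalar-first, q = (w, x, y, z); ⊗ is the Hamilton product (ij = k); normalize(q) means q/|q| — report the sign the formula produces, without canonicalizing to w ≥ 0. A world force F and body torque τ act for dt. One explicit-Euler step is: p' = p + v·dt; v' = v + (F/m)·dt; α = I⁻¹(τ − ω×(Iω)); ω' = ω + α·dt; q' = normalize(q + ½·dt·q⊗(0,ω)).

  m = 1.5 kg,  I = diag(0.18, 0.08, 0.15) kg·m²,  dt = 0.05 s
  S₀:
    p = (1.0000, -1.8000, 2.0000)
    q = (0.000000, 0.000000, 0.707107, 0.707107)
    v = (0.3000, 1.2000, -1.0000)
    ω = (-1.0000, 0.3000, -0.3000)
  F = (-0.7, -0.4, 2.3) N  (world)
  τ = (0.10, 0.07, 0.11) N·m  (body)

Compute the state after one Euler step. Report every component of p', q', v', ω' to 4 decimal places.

p' = (1.0150, -1.7400, 1.9500)
q' = (0.0000, -0.0106, 0.6892, 0.7245)
v' = (0.2767, 1.1867, -0.9233)
ω' = (-0.9705, 0.3381, -0.2733)

p + v·dt = (1.0150, -1.7400, 1.9500)
new velocity v' = (0.2767, 1.1867, -0.9233)
ω×(Iω) gyroscopic = (-0.0063, 0.0090, 0.0300)
(τ − ω×Iω)/I = (0.5906, 0.7625, 0.5333)
ω + α·dt = (-0.9705, 0.3381, -0.2733)
2q̇ = q⊗(0,ω) = (0.0000000, -0.4242642, -0.7071070, 0.7071070)
updated quaternion q' = (0.0000, -0.0106, 0.6892, 0.7245)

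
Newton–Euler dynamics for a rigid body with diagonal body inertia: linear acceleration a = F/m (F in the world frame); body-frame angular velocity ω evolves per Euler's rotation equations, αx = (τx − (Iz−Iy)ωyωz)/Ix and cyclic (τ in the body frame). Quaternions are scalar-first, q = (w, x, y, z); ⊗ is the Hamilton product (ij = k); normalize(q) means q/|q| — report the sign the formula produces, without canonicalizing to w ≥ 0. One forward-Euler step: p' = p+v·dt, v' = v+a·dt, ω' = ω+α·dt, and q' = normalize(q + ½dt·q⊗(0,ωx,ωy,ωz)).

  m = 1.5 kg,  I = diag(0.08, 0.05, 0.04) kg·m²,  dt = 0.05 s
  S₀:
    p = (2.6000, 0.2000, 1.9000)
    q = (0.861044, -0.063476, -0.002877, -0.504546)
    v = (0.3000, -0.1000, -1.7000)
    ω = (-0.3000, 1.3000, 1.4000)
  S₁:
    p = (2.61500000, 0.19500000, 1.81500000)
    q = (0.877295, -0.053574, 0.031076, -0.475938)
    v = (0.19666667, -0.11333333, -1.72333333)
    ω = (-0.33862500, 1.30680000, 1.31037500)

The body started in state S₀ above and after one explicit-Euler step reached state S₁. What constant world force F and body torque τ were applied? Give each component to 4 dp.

F = (-3.1000, -0.4000, -0.7000)
τ = (-0.0800, -0.0100, -0.0600)

v₁ − v₀ = (-0.10333333, -0.01333333, -0.02333333)
applied force F = (-3.1000, -0.4000, -0.7000)
rate change Δω = (-0.03862500, 0.00680000, -0.08962500)
τ = I·(Δω/dt) + ω₀×(Iω₀) = (-0.0800, -0.0100, -0.0600)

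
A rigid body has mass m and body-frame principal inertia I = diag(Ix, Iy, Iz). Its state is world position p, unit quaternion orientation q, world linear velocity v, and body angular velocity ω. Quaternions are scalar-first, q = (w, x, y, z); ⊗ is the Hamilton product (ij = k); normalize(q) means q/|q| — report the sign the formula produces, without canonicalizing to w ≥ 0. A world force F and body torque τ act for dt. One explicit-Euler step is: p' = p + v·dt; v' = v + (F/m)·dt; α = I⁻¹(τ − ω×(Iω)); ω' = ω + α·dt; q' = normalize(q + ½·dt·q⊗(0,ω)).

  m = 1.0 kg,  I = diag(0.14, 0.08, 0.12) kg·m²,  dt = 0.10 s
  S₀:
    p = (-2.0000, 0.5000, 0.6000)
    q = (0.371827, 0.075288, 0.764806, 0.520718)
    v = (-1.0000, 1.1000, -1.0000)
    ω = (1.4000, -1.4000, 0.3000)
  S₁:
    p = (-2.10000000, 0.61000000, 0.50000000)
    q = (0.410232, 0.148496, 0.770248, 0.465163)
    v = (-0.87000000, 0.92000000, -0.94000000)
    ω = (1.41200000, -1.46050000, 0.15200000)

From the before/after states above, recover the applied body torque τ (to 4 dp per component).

τ = (0.0000, -0.0400, -0.0600)

rate change Δω = (0.01200000, -0.06050000, -0.14800000)
applied torque τ = (0.0000, -0.0400, -0.0600)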